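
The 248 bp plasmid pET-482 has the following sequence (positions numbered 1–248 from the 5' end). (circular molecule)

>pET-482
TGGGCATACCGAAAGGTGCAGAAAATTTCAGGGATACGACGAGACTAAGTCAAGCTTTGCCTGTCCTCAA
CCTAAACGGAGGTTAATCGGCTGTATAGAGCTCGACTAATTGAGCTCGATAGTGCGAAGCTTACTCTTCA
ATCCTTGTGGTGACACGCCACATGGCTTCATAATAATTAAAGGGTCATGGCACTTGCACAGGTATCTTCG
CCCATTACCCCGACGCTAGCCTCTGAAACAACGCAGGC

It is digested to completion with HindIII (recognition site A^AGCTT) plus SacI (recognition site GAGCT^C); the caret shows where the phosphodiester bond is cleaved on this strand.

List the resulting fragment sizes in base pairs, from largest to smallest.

173, 50, 14, 11 bp

HindIII sites (AAGCTT) start at positions 52, 127.
HindIII cuts after the first base of each site, so after positions 52, 127.
SacI sites (GAGCTC) start at positions 98, 112.
SacI cuts after base 5 of each site (before the last base), so after positions 102, 116.
Combined cut positions: 52, 102, 116, 127.
Circular molecule, 4 cuts → 4 fragments:
  53–102 → 50 bp
  103–116 → 14 bp
  117–127 → 11 bp
  128–248 then 1–52 → 121 + 52 = 173 bp
Sorted largest to smallest: 173, 50, 14, 11 bp.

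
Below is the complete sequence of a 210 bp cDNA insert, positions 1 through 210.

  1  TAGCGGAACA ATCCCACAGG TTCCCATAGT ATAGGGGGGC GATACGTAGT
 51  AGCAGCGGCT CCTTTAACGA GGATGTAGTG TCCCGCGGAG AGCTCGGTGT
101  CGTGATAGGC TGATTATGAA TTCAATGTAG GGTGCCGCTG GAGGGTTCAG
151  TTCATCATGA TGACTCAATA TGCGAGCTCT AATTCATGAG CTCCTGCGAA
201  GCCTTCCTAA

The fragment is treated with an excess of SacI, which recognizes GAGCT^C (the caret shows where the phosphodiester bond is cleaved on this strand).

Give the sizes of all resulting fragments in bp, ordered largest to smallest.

SacI sites (GAGCTC) start at positions 90, 174, 188.
SacI cuts after base 5 of each site (before the last base), so after positions 94, 178, 192.
Linear molecule, 3 cuts → 4 fragments:
  1–94 → 94 bp
  95–178 → 84 bp
  179–192 → 14 bp
  193–210 → 18 bp
Sorted largest to smallest: 94, 84, 18, 14 bp.

94, 84, 18, 14 bp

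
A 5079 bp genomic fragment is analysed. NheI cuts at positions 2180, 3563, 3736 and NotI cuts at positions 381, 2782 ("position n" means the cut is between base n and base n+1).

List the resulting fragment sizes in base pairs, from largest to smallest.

1799, 1343, 781, 602, 381, 173 bp

Combined cut positions (sorted): 381, 2180, 2782, 3563, 3736.
Linear molecule, 5 cuts → 6 fragments:
  381 − 0 = 381 bp
  2180 − 381 = 1799 bp
  2782 − 2180 = 602 bp
  3563 − 2782 = 781 bp
  3736 − 3563 = 173 bp
  5079 − 3736 = 1343 bp
Sorted largest to smallest: 1799, 1343, 781, 602, 381, 173 bp.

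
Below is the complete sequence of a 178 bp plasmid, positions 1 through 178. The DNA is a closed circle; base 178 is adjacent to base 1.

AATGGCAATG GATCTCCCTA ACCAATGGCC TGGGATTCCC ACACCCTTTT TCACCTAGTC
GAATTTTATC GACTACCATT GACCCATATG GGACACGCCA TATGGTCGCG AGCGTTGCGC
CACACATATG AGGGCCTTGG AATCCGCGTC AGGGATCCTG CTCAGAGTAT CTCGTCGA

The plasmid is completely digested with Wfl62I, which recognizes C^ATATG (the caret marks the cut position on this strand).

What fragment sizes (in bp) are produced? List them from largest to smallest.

Wfl62I sites (CATATG) start at positions 85, 99, 125.
Wfl62I cuts after the first base of each site, so after positions 85, 99, 125.
Circular molecule, 3 cuts → 3 fragments:
  86–99 → 14 bp
  100–125 → 26 bp
  126–178 then 1–85 → 53 + 85 = 138 bp
Sorted largest to smallest: 138, 26, 14 bp.

138, 26, 14 bp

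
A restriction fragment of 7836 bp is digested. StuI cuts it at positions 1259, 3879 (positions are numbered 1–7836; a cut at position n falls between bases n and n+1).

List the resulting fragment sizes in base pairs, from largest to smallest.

Linear molecule, 2 cuts → 3 fragments:
  1259 − 0 = 1259 bp
  3879 − 1259 = 2620 bp
  7836 − 3879 = 3957 bp
Sorted largest to smallest: 3957, 2620, 1259 bp.

3957, 2620, 1259 bp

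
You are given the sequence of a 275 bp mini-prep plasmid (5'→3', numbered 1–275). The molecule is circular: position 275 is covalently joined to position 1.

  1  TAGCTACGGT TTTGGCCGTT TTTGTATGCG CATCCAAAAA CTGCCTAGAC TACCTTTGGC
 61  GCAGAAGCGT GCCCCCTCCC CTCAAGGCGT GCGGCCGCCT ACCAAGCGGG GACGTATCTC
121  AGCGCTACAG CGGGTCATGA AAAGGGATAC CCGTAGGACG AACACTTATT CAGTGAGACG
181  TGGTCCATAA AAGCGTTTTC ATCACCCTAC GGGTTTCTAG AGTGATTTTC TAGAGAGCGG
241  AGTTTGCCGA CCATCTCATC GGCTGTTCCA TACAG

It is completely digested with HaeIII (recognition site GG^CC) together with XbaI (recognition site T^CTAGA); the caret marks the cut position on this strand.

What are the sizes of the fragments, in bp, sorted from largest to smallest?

HaeIII sites (GGCC) start at positions 14, 93.
HaeIII cuts after base 2 of each site, so after positions 15, 94.
XbaI sites (TCTAGA) start at positions 216, 229.
XbaI cuts after the first base of each site, so after positions 216, 229.
Combined cut positions: 15, 94, 216, 229.
Circular molecule, 4 cuts → 4 fragments:
  16–94 → 79 bp
  95–216 → 122 bp
  217–229 → 13 bp
  230–275 then 1–15 → 46 + 15 = 61 bp
Sorted largest to smallest: 122, 79, 61, 13 bp.

122, 79, 61, 13 bp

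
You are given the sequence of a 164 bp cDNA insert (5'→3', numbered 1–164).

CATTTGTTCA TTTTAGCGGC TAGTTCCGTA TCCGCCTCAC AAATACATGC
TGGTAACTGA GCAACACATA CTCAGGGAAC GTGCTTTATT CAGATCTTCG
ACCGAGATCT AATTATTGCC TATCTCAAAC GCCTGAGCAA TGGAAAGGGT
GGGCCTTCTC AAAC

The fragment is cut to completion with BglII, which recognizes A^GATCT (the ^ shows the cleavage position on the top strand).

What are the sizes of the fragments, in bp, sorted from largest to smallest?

92, 59, 13 bp

BglII sites (AGATCT) start at positions 92, 105.
BglII cuts after the first base of each site, so after positions 92, 105.
Linear molecule, 2 cuts → 3 fragments:
  1–92 → 92 bp
  93–105 → 13 bp
  106–164 → 59 bp
Sorted largest to smallest: 92, 59, 13 bp.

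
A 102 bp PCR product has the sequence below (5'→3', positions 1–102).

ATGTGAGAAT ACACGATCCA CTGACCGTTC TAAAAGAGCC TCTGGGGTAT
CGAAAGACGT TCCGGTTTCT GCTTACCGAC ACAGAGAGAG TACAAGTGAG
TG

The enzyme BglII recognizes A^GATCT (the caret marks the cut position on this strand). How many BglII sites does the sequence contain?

0

No occurrence of AGATCT is present in the sequence.
BglII does not cut: 0 sites.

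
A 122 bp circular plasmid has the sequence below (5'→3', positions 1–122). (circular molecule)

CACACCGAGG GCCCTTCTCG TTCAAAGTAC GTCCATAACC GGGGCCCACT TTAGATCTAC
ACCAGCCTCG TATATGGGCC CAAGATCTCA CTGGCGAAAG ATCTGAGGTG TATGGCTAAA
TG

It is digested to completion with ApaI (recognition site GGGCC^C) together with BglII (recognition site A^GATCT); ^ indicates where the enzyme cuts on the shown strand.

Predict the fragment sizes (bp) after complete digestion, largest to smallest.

36, 33, 27, 16, 7, 3 bp

ApaI sites (GGGCCC) start at positions 9, 42, 76.
ApaI cuts after base 5 of each site (before the last base), so after positions 13, 46, 80.
BglII sites (AGATCT) start at positions 53, 83, 99.
BglII cuts after the first base of each site, so after positions 53, 83, 99.
Combined cut positions: 13, 46, 53, 80, 83, 99.
Circular molecule, 6 cuts → 6 fragments:
  14–46 → 33 bp
  47–53 → 7 bp
  54–80 → 27 bp
  81–83 → 3 bp
  84–99 → 16 bp
  100–122 then 1–13 → 23 + 13 = 36 bp
Sorted largest to smallest: 36, 33, 27, 16, 7, 3 bp.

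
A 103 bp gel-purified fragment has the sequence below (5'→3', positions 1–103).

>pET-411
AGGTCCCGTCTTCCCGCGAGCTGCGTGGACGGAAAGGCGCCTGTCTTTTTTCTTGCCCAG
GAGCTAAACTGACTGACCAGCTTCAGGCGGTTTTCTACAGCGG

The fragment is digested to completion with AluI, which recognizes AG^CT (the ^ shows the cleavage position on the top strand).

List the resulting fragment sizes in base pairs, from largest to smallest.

AluI sites (AGCT) start at positions 19, 62, 79.
AluI cuts after base 2 of each site, so after positions 20, 63, 80.
Linear molecule, 3 cuts → 4 fragments:
  1–20 → 20 bp
  21–63 → 43 bp
  64–80 → 17 bp
  81–103 → 23 bp
Sorted largest to smallest: 43, 23, 20, 17 bp.

43, 23, 20, 17 bp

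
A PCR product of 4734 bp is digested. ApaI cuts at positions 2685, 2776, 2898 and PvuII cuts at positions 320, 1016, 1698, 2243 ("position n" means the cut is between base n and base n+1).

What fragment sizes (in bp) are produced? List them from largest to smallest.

Combined cut positions (sorted): 320, 1016, 1698, 2243, 2685, 2776, 2898.
Linear molecule, 7 cuts → 8 fragments:
  320 − 0 = 320 bp
  1016 − 320 = 696 bp
  1698 − 1016 = 682 bp
  2243 − 1698 = 545 bp
  2685 − 2243 = 442 bp
  2776 − 2685 = 91 bp
  2898 − 2776 = 122 bp
  4734 − 2898 = 1836 bp
Sorted largest to smallest: 1836, 696, 682, 545, 442, 320, 122, 91 bp.

1836, 696, 682, 545, 442, 320, 122, 91 bp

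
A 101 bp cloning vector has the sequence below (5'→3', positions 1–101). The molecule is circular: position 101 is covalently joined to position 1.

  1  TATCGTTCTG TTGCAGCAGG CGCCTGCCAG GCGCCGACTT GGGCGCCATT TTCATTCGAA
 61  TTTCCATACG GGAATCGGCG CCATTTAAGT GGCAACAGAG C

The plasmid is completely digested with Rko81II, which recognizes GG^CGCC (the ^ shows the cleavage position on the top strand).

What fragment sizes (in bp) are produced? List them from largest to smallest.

Rko81II sites (GGCGCC) start at positions 19, 30, 42, 77.
Rko81II cuts after base 2 of each site, so after positions 20, 31, 43, 78.
Circular molecule, 4 cuts → 4 fragments:
  21–31 → 11 bp
  32–43 → 12 bp
  44–78 → 35 bp
  79–101 then 1–20 → 23 + 20 = 43 bp
Sorted largest to smallest: 43, 35, 12, 11 bp.

43, 35, 12, 11 bp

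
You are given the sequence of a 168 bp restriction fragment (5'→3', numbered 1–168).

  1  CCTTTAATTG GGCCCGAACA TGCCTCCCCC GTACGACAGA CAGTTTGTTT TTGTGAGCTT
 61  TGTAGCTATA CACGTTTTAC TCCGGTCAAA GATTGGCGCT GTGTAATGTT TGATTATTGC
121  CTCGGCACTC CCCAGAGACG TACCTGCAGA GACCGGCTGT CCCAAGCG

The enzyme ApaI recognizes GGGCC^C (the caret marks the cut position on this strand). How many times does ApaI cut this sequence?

GGGCCC occurs starting at position 10.
ApaI cuts at 1 site.

1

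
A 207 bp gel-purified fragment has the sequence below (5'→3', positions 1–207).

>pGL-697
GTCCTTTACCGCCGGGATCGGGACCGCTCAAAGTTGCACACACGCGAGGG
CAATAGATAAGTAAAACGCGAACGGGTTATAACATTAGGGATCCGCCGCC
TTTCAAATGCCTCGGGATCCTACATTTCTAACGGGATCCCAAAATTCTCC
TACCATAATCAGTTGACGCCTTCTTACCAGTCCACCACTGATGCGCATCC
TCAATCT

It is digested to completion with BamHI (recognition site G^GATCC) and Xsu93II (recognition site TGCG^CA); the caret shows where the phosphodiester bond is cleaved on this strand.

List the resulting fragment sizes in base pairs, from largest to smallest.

BamHI sites (GGATCC) start at positions 89, 115, 134.
BamHI cuts after the first base of each site, so after positions 89, 115, 134.
The Xsu93II site (TGCGCA) starts at position 192.
Xsu93II cuts after base 4 of each site, so after position 195.
Combined cut positions: 89, 115, 134, 195.
Linear molecule, 4 cuts → 5 fragments:
  1–89 → 89 bp
  90–115 → 26 bp
  116–134 → 19 bp
  135–195 → 61 bp
  196–207 → 12 bp
Sorted largest to smallest: 89, 61, 26, 19, 12 bp.

89, 61, 26, 19, 12 bp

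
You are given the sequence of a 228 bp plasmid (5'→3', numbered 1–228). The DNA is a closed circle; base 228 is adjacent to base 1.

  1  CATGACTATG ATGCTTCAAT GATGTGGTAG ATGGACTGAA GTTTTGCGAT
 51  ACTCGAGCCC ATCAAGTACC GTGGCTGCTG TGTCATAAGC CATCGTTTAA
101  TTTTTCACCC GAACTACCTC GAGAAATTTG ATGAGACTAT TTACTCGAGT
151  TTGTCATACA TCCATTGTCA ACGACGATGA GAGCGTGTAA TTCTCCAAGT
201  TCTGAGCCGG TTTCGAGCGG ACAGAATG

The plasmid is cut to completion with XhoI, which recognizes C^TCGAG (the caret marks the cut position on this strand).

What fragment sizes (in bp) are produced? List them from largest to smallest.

XhoI sites (CTCGAG) start at positions 52, 118, 144.
XhoI cuts after the first base of each site, so after positions 52, 118, 144.
Circular molecule, 3 cuts → 3 fragments:
  53–118 → 66 bp
  119–144 → 26 bp
  145–228 then 1–52 → 84 + 52 = 136 bp
Sorted largest to smallest: 136, 66, 26 bp.

136, 66, 26 bp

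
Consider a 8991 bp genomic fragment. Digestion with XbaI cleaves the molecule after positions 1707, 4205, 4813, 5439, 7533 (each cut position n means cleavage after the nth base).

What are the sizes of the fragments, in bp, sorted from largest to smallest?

2498, 2094, 1707, 1458, 626, 608 bp

Linear molecule, 5 cuts → 6 fragments:
  1707 − 0 = 1707 bp
  4205 − 1707 = 2498 bp
  4813 − 4205 = 608 bp
  5439 − 4813 = 626 bp
  7533 − 5439 = 2094 bp
  8991 − 7533 = 1458 bp
Sorted largest to smallest: 2498, 2094, 1707, 1458, 626, 608 bp.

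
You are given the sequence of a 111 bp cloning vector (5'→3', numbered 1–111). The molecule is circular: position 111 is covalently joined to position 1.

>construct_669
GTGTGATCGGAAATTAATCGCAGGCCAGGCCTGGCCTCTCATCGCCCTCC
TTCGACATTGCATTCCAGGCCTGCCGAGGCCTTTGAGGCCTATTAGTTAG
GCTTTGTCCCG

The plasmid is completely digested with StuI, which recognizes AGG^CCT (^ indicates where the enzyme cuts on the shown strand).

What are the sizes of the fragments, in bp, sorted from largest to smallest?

52, 40, 10, 9 bp

StuI sites (AGGCCT) start at positions 27, 67, 77, 86.
StuI cuts after base 3 of each site, so after positions 29, 69, 79, 88.
Circular molecule, 4 cuts → 4 fragments:
  30–69 → 40 bp
  70–79 → 10 bp
  80–88 → 9 bp
  89–111 then 1–29 → 23 + 29 = 52 bp
Sorted largest to smallest: 52, 40, 10, 9 bp.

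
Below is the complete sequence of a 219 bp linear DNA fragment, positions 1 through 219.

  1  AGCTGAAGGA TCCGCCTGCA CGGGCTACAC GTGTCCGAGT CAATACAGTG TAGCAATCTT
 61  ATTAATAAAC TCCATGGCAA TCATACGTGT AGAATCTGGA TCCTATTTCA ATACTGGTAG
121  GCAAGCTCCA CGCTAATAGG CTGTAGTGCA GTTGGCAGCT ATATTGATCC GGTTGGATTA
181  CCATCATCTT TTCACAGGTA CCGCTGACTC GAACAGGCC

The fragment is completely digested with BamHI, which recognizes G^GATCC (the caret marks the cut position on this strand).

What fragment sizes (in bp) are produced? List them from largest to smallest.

121, 90, 8 bp

BamHI sites (GGATCC) start at positions 8, 98.
BamHI cuts after the first base of each site, so after positions 8, 98.
Linear molecule, 2 cuts → 3 fragments:
  1–8 → 8 bp
  9–98 → 90 bp
  99–219 → 121 bp
Sorted largest to smallest: 121, 90, 8 bp.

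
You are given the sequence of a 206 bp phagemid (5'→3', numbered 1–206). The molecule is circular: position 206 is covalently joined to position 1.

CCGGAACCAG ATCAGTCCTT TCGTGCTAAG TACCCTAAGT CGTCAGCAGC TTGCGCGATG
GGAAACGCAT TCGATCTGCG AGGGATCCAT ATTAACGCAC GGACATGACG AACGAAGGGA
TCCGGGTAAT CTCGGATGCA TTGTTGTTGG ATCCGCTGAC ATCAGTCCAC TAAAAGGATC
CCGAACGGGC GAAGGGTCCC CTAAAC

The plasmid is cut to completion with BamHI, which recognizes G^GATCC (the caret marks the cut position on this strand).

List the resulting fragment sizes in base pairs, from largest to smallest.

BamHI sites (GGATCC) start at positions 83, 118, 149, 176.
BamHI cuts after the first base of each site, so after positions 83, 118, 149, 176.
Circular molecule, 4 cuts → 4 fragments:
  84–118 → 35 bp
  119–149 → 31 bp
  150–176 → 27 bp
  177–206 then 1–83 → 30 + 83 = 113 bp
Sorted largest to smallest: 113, 35, 31, 27 bp.

113, 35, 31, 27 bp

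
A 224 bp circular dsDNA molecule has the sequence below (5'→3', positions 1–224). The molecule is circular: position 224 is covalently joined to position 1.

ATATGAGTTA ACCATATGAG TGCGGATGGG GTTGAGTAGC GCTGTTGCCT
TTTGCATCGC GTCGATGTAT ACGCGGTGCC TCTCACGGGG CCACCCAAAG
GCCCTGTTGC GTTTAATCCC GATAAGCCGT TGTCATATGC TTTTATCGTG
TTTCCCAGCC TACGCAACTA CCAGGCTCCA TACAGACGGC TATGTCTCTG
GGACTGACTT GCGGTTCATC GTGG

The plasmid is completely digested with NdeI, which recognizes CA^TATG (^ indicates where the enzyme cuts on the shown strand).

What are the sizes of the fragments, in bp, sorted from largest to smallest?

121, 103 bp

NdeI sites (CATATG) start at positions 13, 134.
NdeI cuts after base 2 of each site, so after positions 14, 135.
Circular molecule, 2 cuts → 2 fragments:
  15–135 → 121 bp
  136–224 then 1–14 → 89 + 14 = 103 bp
Sorted largest to smallest: 121, 103 bp.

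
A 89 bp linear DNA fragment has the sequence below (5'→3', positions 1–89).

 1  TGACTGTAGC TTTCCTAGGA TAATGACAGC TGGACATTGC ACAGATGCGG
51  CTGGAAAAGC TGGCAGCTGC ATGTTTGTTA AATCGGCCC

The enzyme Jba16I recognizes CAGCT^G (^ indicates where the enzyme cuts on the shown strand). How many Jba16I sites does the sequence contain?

2

CAGCTG occurs starting at positions 27, 64.
Jba16I cuts at 2 sites.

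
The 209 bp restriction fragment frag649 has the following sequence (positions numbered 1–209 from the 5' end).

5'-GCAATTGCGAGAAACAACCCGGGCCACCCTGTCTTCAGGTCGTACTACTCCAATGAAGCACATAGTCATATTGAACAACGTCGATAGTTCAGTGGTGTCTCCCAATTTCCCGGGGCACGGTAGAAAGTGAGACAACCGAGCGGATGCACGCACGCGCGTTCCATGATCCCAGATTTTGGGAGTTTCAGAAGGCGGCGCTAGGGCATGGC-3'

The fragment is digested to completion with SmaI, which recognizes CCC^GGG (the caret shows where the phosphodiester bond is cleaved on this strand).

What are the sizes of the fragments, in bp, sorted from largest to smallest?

98, 91, 20 bp

SmaI sites (CCCGGG) start at positions 18, 109.
SmaI cuts after base 3 of each site, so after positions 20, 111.
Linear molecule, 2 cuts → 3 fragments:
  1–20 → 20 bp
  21–111 → 91 bp
  112–209 → 98 bp
Sorted largest to smallest: 98, 91, 20 bp.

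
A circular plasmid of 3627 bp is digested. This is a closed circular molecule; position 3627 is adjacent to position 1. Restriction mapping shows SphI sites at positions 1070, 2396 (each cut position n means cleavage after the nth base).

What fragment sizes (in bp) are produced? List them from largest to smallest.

Circular molecule, 2 cuts → 2 fragments:
  2396 − 1070 = 1326 bp
  wrap: 3627 − 2396 + 1070 = 2301 bp
Sorted largest to smallest: 2301, 1326 bp.

2301, 1326 bp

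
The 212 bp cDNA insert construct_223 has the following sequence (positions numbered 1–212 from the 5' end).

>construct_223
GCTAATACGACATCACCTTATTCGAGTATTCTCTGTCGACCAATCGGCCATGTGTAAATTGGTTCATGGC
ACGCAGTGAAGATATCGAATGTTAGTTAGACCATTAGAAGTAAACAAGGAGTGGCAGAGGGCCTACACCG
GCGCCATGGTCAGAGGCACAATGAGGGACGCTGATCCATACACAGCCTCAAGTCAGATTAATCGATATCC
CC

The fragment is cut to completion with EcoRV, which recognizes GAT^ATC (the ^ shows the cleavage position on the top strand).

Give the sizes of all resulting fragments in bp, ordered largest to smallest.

EcoRV sites (GATATC) start at positions 81, 204.
EcoRV cuts after base 3 of each site, so after positions 83, 206.
Linear molecule, 2 cuts → 3 fragments:
  1–83 → 83 bp
  84–206 → 123 bp
  207–212 → 6 bp
Sorted largest to smallest: 123, 83, 6 bp.

123, 83, 6 bp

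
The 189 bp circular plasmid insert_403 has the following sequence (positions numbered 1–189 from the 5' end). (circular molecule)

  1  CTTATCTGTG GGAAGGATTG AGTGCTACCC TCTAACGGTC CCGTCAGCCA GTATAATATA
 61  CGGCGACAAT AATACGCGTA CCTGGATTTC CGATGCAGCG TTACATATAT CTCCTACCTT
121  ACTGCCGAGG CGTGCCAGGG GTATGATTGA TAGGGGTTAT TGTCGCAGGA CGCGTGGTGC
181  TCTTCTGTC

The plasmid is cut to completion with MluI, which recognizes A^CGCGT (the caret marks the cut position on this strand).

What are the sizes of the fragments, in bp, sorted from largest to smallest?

96, 93 bp

MluI sites (ACGCGT) start at positions 74, 170.
MluI cuts after the first base of each site, so after positions 74, 170.
Circular molecule, 2 cuts → 2 fragments:
  75–170 → 96 bp
  171–189 then 1–74 → 19 + 74 = 93 bp
Sorted largest to smallest: 96, 93 bp.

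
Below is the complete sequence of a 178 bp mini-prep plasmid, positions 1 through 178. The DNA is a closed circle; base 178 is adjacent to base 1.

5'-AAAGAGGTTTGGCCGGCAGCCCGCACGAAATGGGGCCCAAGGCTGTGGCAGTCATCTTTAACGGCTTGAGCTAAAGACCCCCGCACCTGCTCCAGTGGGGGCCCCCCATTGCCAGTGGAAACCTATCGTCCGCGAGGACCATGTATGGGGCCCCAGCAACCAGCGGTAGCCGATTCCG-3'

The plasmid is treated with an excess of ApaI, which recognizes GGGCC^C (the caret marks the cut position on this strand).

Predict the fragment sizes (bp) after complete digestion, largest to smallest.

66, 63, 49 bp

ApaI sites (GGGCCC) start at positions 33, 99, 148.
ApaI cuts after base 5 of each site (before the last base), so after positions 37, 103, 152.
Circular molecule, 3 cuts → 3 fragments:
  38–103 → 66 bp
  104–152 → 49 bp
  153–178 then 1–37 → 26 + 37 = 63 bp
Sorted largest to smallest: 66, 63, 49 bp.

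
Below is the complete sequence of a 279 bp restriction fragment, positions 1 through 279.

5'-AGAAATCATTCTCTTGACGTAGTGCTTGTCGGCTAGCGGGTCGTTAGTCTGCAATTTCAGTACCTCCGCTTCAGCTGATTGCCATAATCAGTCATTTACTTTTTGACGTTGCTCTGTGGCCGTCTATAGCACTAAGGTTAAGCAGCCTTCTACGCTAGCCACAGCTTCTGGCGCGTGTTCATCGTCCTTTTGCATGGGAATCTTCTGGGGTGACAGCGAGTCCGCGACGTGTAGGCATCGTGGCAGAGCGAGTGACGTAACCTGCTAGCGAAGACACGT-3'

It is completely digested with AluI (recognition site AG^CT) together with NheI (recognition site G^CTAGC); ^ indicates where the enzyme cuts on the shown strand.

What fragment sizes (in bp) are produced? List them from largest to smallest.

100, 80, 42, 32, 15, 10 bp

AluI sites (AGCT) start at positions 73, 163.
AluI cuts after base 2 of each site, so after positions 74, 164.
NheI sites (GCTAGC) start at positions 32, 154, 264.
NheI cuts after the first base of each site, so after positions 32, 154, 264.
Combined cut positions: 32, 74, 154, 164, 264.
Linear molecule, 5 cuts → 6 fragments:
  1–32 → 32 bp
  33–74 → 42 bp
  75–154 → 80 bp
  155–164 → 10 bp
  165–264 → 100 bp
  265–279 → 15 bp
Sorted largest to smallest: 100, 80, 42, 32, 15, 10 bp.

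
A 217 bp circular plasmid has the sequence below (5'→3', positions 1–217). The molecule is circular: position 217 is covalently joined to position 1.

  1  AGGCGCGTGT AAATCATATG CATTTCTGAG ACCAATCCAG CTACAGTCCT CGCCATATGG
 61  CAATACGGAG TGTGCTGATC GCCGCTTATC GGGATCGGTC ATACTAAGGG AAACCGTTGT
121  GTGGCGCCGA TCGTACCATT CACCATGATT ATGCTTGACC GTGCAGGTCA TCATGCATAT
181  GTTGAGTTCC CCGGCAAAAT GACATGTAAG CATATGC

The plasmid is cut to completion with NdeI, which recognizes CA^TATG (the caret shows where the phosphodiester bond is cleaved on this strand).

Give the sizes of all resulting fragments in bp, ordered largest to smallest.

122, 39, 35, 21 bp

NdeI sites (CATATG) start at positions 15, 54, 176, 211.
NdeI cuts after base 2 of each site, so after positions 16, 55, 177, 212.
Circular molecule, 4 cuts → 4 fragments:
  17–55 → 39 bp
  56–177 → 122 bp
  178–212 → 35 bp
  213–217 then 1–16 → 5 + 16 = 21 bp
Sorted largest to smallest: 122, 39, 35, 21 bp.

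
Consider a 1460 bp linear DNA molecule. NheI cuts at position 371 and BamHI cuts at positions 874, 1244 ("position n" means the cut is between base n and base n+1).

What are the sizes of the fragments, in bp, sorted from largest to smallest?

Combined cut positions (sorted): 371, 874, 1244.
Linear molecule, 3 cuts → 4 fragments:
  371 − 0 = 371 bp
  874 − 371 = 503 bp
  1244 − 874 = 370 bp
  1460 − 1244 = 216 bp
Sorted largest to smallest: 503, 371, 370, 216 bp.

503, 371, 370, 216 bp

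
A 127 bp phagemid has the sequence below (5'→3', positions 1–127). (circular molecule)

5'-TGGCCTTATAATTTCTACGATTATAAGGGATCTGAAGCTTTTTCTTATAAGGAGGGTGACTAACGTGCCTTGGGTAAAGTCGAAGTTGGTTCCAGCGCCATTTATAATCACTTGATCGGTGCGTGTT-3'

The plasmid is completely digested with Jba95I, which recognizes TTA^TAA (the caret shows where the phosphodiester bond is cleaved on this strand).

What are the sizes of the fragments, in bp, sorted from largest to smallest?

57, 31, 24, 15 bp

Jba95I sites (TTATAA) start at positions 6, 21, 45, 102.
Jba95I cuts after base 3 of each site, so after positions 8, 23, 47, 104.
Circular molecule, 4 cuts → 4 fragments:
  9–23 → 15 bp
  24–47 → 24 bp
  48–104 → 57 bp
  105–127 then 1–8 → 23 + 8 = 31 bp
Sorted largest to smallest: 57, 31, 24, 15 bp.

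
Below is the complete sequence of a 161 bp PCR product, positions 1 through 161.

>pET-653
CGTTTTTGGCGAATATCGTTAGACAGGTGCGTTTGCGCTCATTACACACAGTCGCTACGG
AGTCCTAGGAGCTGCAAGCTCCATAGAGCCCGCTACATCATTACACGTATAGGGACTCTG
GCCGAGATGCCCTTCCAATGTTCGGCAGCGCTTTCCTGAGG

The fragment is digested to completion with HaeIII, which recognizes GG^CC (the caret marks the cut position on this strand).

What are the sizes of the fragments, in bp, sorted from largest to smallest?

The HaeIII site (GGCC) starts at position 120.
HaeIII cuts after base 2 of each site, so after position 121.
Linear molecule, 1 cut → 2 fragments:
  1–121 → 121 bp
  122–161 → 40 bp
Sorted largest to smallest: 121, 40 bp.

121, 40 bp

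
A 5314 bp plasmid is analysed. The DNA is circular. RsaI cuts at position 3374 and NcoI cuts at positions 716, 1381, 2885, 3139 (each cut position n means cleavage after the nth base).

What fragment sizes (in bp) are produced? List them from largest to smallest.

2656, 1504, 665, 254, 235 bp

Combined cut positions (sorted): 716, 1381, 2885, 3139, 3374.
Circular molecule, 5 cuts → 5 fragments:
  1381 − 716 = 665 bp
  2885 − 1381 = 1504 bp
  3139 − 2885 = 254 bp
  3374 − 3139 = 235 bp
  wrap: 5314 − 3374 + 716 = 2656 bp
Sorted largest to smallest: 2656, 1504, 665, 254, 235 bp.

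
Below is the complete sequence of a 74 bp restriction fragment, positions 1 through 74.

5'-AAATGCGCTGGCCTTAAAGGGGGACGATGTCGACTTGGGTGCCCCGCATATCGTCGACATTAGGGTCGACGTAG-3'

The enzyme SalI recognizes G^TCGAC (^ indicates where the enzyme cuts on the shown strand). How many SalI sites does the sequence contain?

3

GTCGAC occurs starting at positions 29, 53, 65.
SalI cuts at 3 sites.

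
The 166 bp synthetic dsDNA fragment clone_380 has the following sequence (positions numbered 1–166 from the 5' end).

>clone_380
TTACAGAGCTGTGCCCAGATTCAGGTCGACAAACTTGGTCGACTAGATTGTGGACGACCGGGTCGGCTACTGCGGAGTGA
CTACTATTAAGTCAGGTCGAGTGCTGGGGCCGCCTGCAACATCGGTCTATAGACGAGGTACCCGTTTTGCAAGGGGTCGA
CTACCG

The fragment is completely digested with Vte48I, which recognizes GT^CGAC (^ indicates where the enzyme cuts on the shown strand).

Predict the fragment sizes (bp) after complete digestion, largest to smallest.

118, 26, 13, 9 bp

Vte48I sites (GTCGAC) start at positions 25, 38, 156.
Vte48I cuts after base 2 of each site, so after positions 26, 39, 157.
Linear molecule, 3 cuts → 4 fragments:
  1–26 → 26 bp
  27–39 → 13 bp
  40–157 → 118 bp
  158–166 → 9 bp
Sorted largest to smallest: 118, 26, 13, 9 bp.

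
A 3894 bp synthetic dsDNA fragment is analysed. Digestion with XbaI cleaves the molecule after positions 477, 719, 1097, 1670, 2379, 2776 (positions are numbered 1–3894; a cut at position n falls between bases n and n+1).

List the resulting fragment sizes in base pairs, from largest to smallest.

Linear molecule, 6 cuts → 7 fragments:
  477 − 0 = 477 bp
  719 − 477 = 242 bp
  1097 − 719 = 378 bp
  1670 − 1097 = 573 bp
  2379 − 1670 = 709 bp
  2776 − 2379 = 397 bp
  3894 − 2776 = 1118 bp
Sorted largest to smallest: 1118, 709, 573, 477, 397, 378, 242 bp.

1118, 709, 573, 477, 397, 378, 242 bp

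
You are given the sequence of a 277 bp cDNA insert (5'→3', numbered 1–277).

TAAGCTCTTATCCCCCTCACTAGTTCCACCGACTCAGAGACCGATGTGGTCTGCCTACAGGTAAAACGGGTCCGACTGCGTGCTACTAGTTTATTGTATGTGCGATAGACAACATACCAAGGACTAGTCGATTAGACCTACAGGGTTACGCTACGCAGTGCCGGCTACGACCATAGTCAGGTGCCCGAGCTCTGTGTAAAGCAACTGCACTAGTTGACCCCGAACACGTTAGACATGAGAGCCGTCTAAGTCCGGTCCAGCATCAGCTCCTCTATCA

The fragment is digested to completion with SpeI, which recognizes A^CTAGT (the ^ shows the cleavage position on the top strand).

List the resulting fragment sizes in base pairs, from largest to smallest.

SpeI sites (ACTAGT) start at positions 19, 85, 123, 209.
SpeI cuts after the first base of each site, so after positions 19, 85, 123, 209.
Linear molecule, 4 cuts → 5 fragments:
  1–19 → 19 bp
  20–85 → 66 bp
  86–123 → 38 bp
  124–209 → 86 bp
  210–277 → 68 bp
Sorted largest to smallest: 86, 68, 66, 38, 19 bp.

86, 68, 66, 38, 19 bp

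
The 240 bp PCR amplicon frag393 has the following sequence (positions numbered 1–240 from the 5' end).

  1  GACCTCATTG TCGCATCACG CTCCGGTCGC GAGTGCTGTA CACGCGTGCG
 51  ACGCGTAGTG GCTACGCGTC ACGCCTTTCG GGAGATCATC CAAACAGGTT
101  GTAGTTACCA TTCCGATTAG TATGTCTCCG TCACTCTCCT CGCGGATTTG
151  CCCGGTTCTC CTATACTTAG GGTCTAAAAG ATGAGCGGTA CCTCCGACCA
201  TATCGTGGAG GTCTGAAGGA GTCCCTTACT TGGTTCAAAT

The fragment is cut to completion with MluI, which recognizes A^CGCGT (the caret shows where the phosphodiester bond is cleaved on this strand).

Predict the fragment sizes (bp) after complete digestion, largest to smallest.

MluI sites (ACGCGT) start at positions 42, 51, 64.
MluI cuts after the first base of each site, so after positions 42, 51, 64.
Linear molecule, 3 cuts → 4 fragments:
  1–42 → 42 bp
  43–51 → 9 bp
  52–64 → 13 bp
  65–240 → 176 bp
Sorted largest to smallest: 176, 42, 13, 9 bp.

176, 42, 13, 9 bp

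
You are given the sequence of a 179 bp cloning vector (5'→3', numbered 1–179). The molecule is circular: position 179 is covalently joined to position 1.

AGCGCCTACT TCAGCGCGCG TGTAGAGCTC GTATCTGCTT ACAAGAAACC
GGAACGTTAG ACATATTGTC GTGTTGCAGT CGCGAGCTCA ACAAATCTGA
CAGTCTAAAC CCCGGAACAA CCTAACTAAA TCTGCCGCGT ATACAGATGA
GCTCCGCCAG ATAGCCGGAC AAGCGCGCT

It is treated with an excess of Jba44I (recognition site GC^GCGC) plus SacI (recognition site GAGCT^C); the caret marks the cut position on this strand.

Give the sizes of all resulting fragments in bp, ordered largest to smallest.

Jba44I sites (GCGCGC) start at positions 14, 173.
Jba44I cuts after base 2 of each site, so after positions 15, 174.
SacI sites (GAGCTC) start at positions 25, 84, 149.
SacI cuts after base 5 of each site (before the last base), so after positions 29, 88, 153.
Combined cut positions: 15, 29, 88, 153, 174.
Circular molecule, 5 cuts → 5 fragments:
  16–29 → 14 bp
  30–88 → 59 bp
  89–153 → 65 bp
  154–174 → 21 bp
  175–179 then 1–15 → 5 + 15 = 20 bp
Sorted largest to smallest: 65, 59, 21, 20, 14 bp.

65, 59, 21, 20, 14 bp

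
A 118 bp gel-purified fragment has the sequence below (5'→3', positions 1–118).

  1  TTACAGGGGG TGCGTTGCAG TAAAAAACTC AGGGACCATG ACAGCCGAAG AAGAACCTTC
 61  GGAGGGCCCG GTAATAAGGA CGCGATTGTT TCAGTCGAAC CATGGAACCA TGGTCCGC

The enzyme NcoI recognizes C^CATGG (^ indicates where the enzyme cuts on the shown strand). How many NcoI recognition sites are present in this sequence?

CCATGG occurs starting at positions 100, 108.
NcoI cuts at 2 sites.

2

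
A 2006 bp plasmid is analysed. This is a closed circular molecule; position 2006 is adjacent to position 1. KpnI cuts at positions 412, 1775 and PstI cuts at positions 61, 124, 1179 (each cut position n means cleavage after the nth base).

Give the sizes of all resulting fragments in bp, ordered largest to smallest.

767, 596, 292, 288, 63 bp

Combined cut positions (sorted): 61, 124, 412, 1179, 1775.
Circular molecule, 5 cuts → 5 fragments:
  124 − 61 = 63 bp
  412 − 124 = 288 bp
  1179 − 412 = 767 bp
  1775 − 1179 = 596 bp
  wrap: 2006 − 1775 + 61 = 292 bp
Sorted largest to smallest: 767, 596, 292, 288, 63 bp.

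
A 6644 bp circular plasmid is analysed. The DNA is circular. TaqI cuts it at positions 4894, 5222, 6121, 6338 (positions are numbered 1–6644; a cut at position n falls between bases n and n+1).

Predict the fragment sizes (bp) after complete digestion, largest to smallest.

5200, 899, 328, 217 bp

Circular molecule, 4 cuts → 4 fragments:
  5222 − 4894 = 328 bp
  6121 − 5222 = 899 bp
  6338 − 6121 = 217 bp
  wrap: 6644 − 6338 + 4894 = 5200 bp
Sorted largest to smallest: 5200, 899, 328, 217 bp.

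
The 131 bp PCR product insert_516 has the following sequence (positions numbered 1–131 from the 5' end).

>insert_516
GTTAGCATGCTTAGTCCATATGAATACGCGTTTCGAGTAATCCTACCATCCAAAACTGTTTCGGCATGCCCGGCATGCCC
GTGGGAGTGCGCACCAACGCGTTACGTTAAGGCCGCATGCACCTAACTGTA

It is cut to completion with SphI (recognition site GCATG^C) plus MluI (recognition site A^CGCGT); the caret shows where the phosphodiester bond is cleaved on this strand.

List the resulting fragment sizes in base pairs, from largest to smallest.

42, 22, 20, 17, 12, 9, 9 bp

SphI sites (GCATGC) start at positions 5, 64, 73, 115.
SphI cuts after base 5 of each site (before the last base), so after positions 9, 68, 77, 119.
MluI sites (ACGCGT) start at positions 26, 97.
MluI cuts after the first base of each site, so after positions 26, 97.
Combined cut positions: 9, 26, 68, 77, 97, 119.
Linear molecule, 6 cuts → 7 fragments:
  1–9 → 9 bp
  10–26 → 17 bp
  27–68 → 42 bp
  69–77 → 9 bp
  78–97 → 20 bp
  98–119 → 22 bp
  120–131 → 12 bp
Sorted largest to smallest: 42, 22, 20, 17, 12, 9, 9 bp.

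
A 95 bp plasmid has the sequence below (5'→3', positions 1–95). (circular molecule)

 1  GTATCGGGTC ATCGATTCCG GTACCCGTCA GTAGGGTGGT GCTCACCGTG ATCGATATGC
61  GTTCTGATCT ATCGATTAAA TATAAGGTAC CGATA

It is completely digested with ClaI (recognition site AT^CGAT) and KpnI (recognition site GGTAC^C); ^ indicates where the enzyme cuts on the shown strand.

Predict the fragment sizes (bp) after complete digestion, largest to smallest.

ClaI sites (ATCGAT) start at positions 11, 51, 71.
ClaI cuts after base 2 of each site, so after positions 12, 52, 72.
KpnI sites (GGTACC) start at positions 20, 86.
KpnI cuts after base 5 of each site (before the last base), so after positions 24, 90.
Combined cut positions: 12, 24, 52, 72, 90.
Circular molecule, 5 cuts → 5 fragments:
  13–24 → 12 bp
  25–52 → 28 bp
  53–72 → 20 bp
  73–90 → 18 bp
  91–95 then 1–12 → 5 + 12 = 17 bp
Sorted largest to smallest: 28, 20, 18, 17, 12 bp.

28, 20, 18, 17, 12 bp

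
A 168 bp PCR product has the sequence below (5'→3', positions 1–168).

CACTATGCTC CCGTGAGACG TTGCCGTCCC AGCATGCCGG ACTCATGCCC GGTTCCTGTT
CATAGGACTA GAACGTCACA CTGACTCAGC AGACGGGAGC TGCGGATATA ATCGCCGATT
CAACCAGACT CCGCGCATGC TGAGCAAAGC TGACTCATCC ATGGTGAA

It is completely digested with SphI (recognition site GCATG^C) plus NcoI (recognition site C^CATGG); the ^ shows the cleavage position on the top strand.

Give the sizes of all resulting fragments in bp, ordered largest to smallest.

SphI sites (GCATGC) start at positions 32, 135.
SphI cuts after base 5 of each site (before the last base), so after positions 36, 139.
The NcoI site (CCATGG) starts at position 159.
NcoI cuts after the first base of each site, so after position 159.
Combined cut positions: 36, 139, 159.
Linear molecule, 3 cuts → 4 fragments:
  1–36 → 36 bp
  37–139 → 103 bp
  140–159 → 20 bp
  160–168 → 9 bp
Sorted largest to smallest: 103, 36, 20, 9 bp.

103, 36, 20, 9 bp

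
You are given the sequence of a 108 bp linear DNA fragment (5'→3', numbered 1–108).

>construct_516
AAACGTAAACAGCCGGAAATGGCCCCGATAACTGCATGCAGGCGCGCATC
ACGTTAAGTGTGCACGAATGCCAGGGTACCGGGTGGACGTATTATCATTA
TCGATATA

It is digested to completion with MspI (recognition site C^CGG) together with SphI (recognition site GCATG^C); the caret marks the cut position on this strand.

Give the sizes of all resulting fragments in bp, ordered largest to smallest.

41, 29, 25, 13 bp

MspI sites (CCGG) start at positions 13, 79.
MspI cuts after the first base of each site, so after positions 13, 79.
The SphI site (GCATGC) starts at position 34.
SphI cuts after base 5 of each site (before the last base), so after position 38.
Combined cut positions: 13, 38, 79.
Linear molecule, 3 cuts → 4 fragments:
  1–13 → 13 bp
  14–38 → 25 bp
  39–79 → 41 bp
  80–108 → 29 bp
Sorted largest to smallest: 41, 29, 25, 13 bp.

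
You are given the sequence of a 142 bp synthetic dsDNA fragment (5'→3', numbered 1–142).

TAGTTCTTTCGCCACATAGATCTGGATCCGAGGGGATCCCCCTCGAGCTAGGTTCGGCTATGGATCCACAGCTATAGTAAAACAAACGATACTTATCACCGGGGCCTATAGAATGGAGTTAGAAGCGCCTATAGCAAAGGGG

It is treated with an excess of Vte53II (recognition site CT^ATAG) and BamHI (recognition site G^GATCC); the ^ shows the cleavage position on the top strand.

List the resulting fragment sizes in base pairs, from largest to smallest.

Vte53II sites (CTATAG) start at positions 72, 106, 129.
Vte53II cuts after base 2 of each site, so after positions 73, 107, 130.
BamHI sites (GGATCC) start at positions 24, 34, 62.
BamHI cuts after the first base of each site, so after positions 24, 34, 62.
Combined cut positions: 24, 34, 62, 73, 107, 130.
Linear molecule, 6 cuts → 7 fragments:
  1–24 → 24 bp
  25–34 → 10 bp
  35–62 → 28 bp
  63–73 → 11 bp
  74–107 → 34 bp
  108–130 → 23 bp
  131–142 → 12 bp
Sorted largest to smallest: 34, 28, 24, 23, 12, 11, 10 bp.

34, 28, 24, 23, 12, 11, 10 bp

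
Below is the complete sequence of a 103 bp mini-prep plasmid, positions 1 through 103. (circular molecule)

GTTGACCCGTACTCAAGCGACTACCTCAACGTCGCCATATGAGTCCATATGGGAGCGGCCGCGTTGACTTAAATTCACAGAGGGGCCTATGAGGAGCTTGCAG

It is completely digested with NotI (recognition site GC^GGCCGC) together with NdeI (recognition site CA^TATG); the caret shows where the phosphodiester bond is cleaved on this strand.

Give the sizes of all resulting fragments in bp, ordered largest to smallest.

The NotI site (GCGGCCGC) starts at position 55.
NotI cuts after base 2 of each site, so after position 56.
NdeI sites (CATATG) start at positions 36, 46.
NdeI cuts after base 2 of each site, so after positions 37, 47.
Combined cut positions: 37, 47, 56.
Circular molecule, 3 cuts → 3 fragments:
  38–47 → 10 bp
  48–56 → 9 bp
  57–103 then 1–37 → 47 + 37 = 84 bp
Sorted largest to smallest: 84, 10, 9 bp.

84, 10, 9 bp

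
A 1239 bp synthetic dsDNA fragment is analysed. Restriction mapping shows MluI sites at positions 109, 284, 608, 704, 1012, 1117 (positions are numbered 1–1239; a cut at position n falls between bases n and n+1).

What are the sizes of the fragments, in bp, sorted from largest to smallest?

324, 308, 175, 122, 109, 105, 96 bp

Linear molecule, 6 cuts → 7 fragments:
  109 − 0 = 109 bp
  284 − 109 = 175 bp
  608 − 284 = 324 bp
  704 − 608 = 96 bp
  1012 − 704 = 308 bp
  1117 − 1012 = 105 bp
  1239 − 1117 = 122 bp
Sorted largest to smallest: 324, 308, 175, 122, 109, 105, 96 bp.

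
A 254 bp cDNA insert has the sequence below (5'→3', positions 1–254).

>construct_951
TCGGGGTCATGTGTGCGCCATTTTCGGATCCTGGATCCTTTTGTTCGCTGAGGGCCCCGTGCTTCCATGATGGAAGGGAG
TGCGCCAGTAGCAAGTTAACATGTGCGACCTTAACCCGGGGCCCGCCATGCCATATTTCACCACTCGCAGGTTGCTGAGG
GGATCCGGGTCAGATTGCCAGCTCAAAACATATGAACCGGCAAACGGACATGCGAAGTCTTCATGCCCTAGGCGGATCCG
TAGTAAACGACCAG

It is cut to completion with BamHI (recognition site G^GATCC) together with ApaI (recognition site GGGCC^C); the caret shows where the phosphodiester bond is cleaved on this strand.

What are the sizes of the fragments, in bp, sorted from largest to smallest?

73, 67, 38, 26, 23, 20, 7 bp

BamHI sites (GGATCC) start at positions 26, 33, 161, 234.
BamHI cuts after the first base of each site, so after positions 26, 33, 161, 234.
ApaI sites (GGGCCC) start at positions 52, 119.
ApaI cuts after base 5 of each site (before the last base), so after positions 56, 123.
Combined cut positions: 26, 33, 56, 123, 161, 234.
Linear molecule, 6 cuts → 7 fragments:
  1–26 → 26 bp
  27–33 → 7 bp
  34–56 → 23 bp
  57–123 → 67 bp
  124–161 → 38 bp
  162–234 → 73 bp
  235–254 → 20 bp
Sorted largest to smallest: 73, 67, 38, 26, 23, 20, 7 bp.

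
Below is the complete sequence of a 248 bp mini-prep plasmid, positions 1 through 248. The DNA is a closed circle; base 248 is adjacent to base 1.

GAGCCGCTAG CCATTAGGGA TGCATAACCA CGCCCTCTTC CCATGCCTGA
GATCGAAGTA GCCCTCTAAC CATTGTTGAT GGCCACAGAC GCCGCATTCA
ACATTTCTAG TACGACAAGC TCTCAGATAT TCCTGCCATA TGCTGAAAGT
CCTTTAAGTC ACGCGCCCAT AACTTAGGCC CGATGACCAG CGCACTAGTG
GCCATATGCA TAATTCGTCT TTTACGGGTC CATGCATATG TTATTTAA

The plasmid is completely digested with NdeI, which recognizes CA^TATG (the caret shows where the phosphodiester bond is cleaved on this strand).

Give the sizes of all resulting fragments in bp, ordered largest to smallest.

NdeI sites (CATATG) start at positions 137, 203, 235.
NdeI cuts after base 2 of each site, so after positions 138, 204, 236.
Circular molecule, 3 cuts → 3 fragments:
  139–204 → 66 bp
  205–236 → 32 bp
  237–248 then 1–138 → 12 + 138 = 150 bp
Sorted largest to smallest: 150, 66, 32 bp.

150, 66, 32 bp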